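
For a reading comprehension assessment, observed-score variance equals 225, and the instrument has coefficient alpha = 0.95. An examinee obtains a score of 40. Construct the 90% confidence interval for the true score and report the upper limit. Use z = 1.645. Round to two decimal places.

45.52

SD = √225 ≈ 15.000
SEM = 15.000 · √(1 − 0.950) = 15.000 · √0.050 ≈ 15.000 · 0.224 ≈ 3.354
Margin = 1.645 · 3.354 ≈ 5.517
Upper limit = 40 + 5.517 ≈ 45.517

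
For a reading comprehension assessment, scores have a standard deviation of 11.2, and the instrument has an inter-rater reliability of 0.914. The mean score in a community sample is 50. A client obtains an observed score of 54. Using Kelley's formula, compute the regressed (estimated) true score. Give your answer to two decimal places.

T̂ = r·X + (1 − r)·M = 0.9140·54 + 0.0860·50 = 49.3560 + 4.3000 ≃ 53.6560

53.66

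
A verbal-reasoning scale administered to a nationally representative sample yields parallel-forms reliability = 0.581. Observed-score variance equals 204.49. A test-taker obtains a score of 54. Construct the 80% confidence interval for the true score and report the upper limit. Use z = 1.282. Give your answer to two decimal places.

65.87

SD = √204.49 = 14.30000
SEM = 14.30000 × √(1 − 0.58100) = 14.30000 × √0.41900 ≃ 14.30000 × 0.64730 ≃ 9.25642
Margin = 1.282 × 9.25642 ≃ 11.86673
Upper bound: 54 + 11.86673 = 65.86673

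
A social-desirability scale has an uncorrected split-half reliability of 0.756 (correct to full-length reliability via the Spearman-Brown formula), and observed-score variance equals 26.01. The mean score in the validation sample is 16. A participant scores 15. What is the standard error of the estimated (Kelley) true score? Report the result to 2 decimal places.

1.76

SD = √26.01 = 5.10000
Spearman-Brown: r = 2(0.756) / (1 + 0.756) = 1.51200 / 1.75600 ≈ 0.86105
SE_est = SD * √(r(1 − r)) = 5.10000 * √0.11964 ≈ 5.10000 * 0.34590 ≈ 1.76407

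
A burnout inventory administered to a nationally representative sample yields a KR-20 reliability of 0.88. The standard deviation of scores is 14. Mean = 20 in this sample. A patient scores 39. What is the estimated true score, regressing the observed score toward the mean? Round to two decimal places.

36.72

T̂ = 0.8800(39) + 0.1200(20) ≈ 36.7200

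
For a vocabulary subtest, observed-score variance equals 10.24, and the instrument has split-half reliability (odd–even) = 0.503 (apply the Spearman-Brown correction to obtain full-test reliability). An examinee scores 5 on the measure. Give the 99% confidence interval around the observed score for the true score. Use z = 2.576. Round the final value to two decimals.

[0.26, 9.74]

SD = √10.24 ≃ 3.20000
Spearman-Brown: r = 2(0.503) / (1 + 0.503) = 1.00600 / 1.50300 ≃ 0.66933
The standard error of measurement is 3.20000·√(1 − 0.66933) ≃ 3.20000·0.57504 ≃ 1.84013.
2.576 · SEM ≃ 4.74018
99% CI: 5 ± 4.74018 = [0.25982, 9.74018]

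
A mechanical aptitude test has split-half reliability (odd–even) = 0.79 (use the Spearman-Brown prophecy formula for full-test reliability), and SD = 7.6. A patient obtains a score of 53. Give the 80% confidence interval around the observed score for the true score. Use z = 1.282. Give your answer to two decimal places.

[49.66, 56.34]

r_full = 2·0.79 / (1 + 0.79) ≈ 0.883
The standard error of measurement is 7.600·√(1 − 0.883) ≈ 7.600·0.343 ≈ 2.603.
1.282 · SEM ≈ 3.337
80% CI: 53 ± 3.337 = [49.663, 56.337]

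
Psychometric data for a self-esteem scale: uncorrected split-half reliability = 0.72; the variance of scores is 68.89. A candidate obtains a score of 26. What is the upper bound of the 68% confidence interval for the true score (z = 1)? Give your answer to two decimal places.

SD = √68.89 ≃ 8.300
Spearman-Brown: r = 2(0.72) / (1 + 0.72) = 1.440 / 1.720 ≃ 0.837
SEM = 8.300×√(1 − 0.837) ≃ 3.349
Half-width = 1×3.349 ≃ 3.349
Upper bound: 26 + 3.349 = 29.349

29.35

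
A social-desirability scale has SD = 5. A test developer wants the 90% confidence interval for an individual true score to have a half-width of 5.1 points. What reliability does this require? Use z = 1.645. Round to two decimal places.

Required SEM = 5.1 / 1.645 ≈ 3.1003
r = 1 − (SEM / SD)² = 1 − (3.1003 / 5)² ≈ 1 − 0.3845 ≈ 0.6155

0.62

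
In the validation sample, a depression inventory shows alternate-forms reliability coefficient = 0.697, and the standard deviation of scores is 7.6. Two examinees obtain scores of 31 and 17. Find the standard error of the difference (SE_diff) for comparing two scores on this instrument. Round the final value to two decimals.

SEM = 7.60000 · √(1 − 0.69700) = 7.60000 · √0.30300 ≈ 7.60000 · 0.55045 ≈ 4.18345
SE_diff = √2 · SEM ≈ 5.91630

5.92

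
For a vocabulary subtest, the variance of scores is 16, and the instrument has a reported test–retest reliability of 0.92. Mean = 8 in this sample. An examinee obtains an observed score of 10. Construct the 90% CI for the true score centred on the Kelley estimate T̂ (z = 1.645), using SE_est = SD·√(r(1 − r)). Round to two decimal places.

[8.05, 11.63]

σ = 16^(1/2) = 4.0000
T̂ = r·X + (1 − r)·M = 0.9200·10 + 0.0800·8 = 9.2000 + 0.6400 ≈ 9.8400
SE_est = SD · √(r(1 − r)) = 4.0000 · √0.0736 ≈ 4.0000 · 0.2713 ≈ 1.0852
90% CI: 9.8400 ± 1.7851 ≈ (8.0549, 11.6251)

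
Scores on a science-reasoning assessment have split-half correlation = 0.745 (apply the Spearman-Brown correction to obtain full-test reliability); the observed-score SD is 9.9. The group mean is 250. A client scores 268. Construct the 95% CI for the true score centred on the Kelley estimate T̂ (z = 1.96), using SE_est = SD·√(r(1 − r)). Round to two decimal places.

Spearman-Brown: r = 2(0.745) / (1 + 0.745) = 1.490 / 1.745 ≈ 0.854
T̂ = 0.854(268) + 0.146(250) ≈ 265.370
SE_est = SD × √(r(1 − r)) = 9.900 × √0.125 ≈ 9.900 × 0.353 ≈ 3.497
95% CI: 265.370 ± 6.854 ≈ (258.515, 272.224)

[258.52, 272.22]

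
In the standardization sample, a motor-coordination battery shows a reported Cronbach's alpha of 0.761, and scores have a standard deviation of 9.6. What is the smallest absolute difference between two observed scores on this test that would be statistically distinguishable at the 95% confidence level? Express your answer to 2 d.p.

SEM = 9.600 · √(1 − 0.761) = 9.600 · √0.239 ≃ 9.600 · 0.489 ≃ 4.693
Standard error of the difference = 4.693·√2 ≃ 6.637
Smallest detectable difference = 1.96·6.637 ≃ 13.009

13.01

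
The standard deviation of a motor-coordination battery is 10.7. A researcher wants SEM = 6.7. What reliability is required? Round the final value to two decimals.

0.61

Required reliability = 1 − (SEM/SD)² = 1 − 0.3921 ≈ 0.6079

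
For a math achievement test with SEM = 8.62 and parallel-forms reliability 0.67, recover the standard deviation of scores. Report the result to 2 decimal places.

SD = SEM / √(1 − r) = 8.62 / √0.3300 ≈ 8.62 / 0.5745 ≈ 15.0055

15.01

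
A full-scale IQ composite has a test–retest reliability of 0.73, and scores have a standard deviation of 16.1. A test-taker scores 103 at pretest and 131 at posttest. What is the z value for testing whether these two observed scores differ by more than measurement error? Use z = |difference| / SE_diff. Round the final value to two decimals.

2.37

SEM = 16.1000·√(1 − 0.7300) ≈ 8.3658
SE_diff = SEM · √2 ≈ 8.3658 · 1.4142 ≈ 11.8310
z = |103 − 131| / 11.8310 = 28 / 11.8310 ≈ 2.3667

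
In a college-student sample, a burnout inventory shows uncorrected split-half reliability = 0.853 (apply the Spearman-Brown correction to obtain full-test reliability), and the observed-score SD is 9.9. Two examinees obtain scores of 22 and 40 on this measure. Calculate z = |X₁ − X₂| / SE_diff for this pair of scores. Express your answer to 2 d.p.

Spearman-Brown: r = 2(0.853) / (1 + 0.853) = 1.70600 / 1.85300 ≃ 0.92067
SEM = 9.90000 · √(1 − 0.92067) = 9.90000 · √0.07933 ≃ 9.90000 · 0.28166 ≃ 2.78841
SE_diff = √2 · SEM ≃ 3.94340
z = 18 / 3.94340 ≃ 4.56459

4.56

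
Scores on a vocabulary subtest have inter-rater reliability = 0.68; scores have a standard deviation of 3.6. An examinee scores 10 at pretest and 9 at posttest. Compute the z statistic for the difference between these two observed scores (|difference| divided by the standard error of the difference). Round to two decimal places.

0.35

The standard error of measurement is 3.6000*√(1 − 0.6800) ≈ 3.6000*0.5657 ≈ 2.0365.
Standard error of the difference = 2.0365·√2 ≈ 2.8800
z = |10 − 9| / 2.8800 = 1 / 2.8800 ≈ 0.3472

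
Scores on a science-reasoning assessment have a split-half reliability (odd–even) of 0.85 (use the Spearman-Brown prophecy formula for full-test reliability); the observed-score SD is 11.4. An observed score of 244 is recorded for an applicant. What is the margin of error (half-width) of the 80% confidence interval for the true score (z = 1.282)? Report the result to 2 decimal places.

r_full = 2·0.85 / (1 + 0.85) ≈ 0.91892
SEM = 11.40000 · √(1 − 0.91892) = 11.40000 · √0.08108 ≈ 11.40000 · 0.28475 ≈ 3.24612
Half-width = 1.282·3.24612 ≈ 4.16153

4.16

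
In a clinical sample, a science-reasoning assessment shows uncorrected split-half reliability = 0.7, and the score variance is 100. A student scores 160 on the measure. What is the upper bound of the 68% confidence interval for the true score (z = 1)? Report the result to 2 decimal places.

164.20

SD = √100 = 10.000
Full-length reliability (Spearman-Brown) = 2(0.7)/(1+0.7) ≈ 0.824
SEM = 10.000 · √(1 − 0.824) = 10.000 · √0.176 ≈ 10.000 · 0.420 ≈ 4.201
1 · SEM ≈ 4.201
Upper limit = 160 + 4.201 ≈ 164.201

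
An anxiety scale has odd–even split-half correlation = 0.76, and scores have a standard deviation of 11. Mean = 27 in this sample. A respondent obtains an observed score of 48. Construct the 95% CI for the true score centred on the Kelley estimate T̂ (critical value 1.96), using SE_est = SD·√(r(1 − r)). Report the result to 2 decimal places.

r_full = 2·0.76 / (1 + 0.76) ≈ 0.8636
T̂ = r·X + (1 − r)·M = 0.8636·48 + 0.1364·27 ≈ 41.4545 + 3.6818 ≈ 45.1364
SE_est = 11.0000·√[r(1 − r)] ≈ 3.7749
CI = 45.1364 ± 1.96 · 3.7749 → [37.7375, 52.5352]

[37.74, 52.54]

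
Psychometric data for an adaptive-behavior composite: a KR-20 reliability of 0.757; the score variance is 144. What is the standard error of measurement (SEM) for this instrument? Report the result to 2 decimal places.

SD = √144 ≃ 12.0000
SEM = 12.0000*√(1 − 0.7570) ≃ 5.9154

5.92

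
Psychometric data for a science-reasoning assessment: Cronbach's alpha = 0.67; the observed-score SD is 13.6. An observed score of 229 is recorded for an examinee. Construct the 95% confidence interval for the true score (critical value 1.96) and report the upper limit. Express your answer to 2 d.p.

244.31

SEM = 13.60000·√(1 − 0.67000) ≃ 7.81261
1.96 · SEM ≃ 15.31271
Upper bound: 229 + 15.31271 = 244.31271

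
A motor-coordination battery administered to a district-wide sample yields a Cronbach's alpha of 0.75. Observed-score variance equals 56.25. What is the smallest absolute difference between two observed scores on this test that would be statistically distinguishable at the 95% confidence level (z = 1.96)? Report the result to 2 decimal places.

σ = 56.25^(1/2) = 7.5000
The standard error of measurement is 7.5000×√(1 − 0.7500) ≃ 7.5000×0.5000 ≃ 3.7500.
Standard error of the difference = 3.7500·√2 ≃ 5.3033
Smallest detectable difference = 1.96×5.3033 ≃ 10.3945

10.39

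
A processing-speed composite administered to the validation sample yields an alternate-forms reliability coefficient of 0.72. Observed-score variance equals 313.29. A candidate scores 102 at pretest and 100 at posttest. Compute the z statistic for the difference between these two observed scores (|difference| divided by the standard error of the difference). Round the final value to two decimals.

0.15

SD = √313.29 = 17.7000
The standard error of measurement is 17.7000·√(1 − 0.7200) ≈ 17.7000·0.5292 ≈ 9.3660.
SE_diff = √2 · SEM ≈ 13.2455
z = 2 / 13.2455 ≈ 0.1510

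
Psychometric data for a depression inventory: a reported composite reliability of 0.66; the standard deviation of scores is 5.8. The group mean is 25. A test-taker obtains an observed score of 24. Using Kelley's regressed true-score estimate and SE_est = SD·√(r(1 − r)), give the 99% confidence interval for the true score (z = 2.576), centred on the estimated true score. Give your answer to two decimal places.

[17.26, 31.42]

Estimated true score = 0.6600·24 + (1 − 0.6600)·25 ≈ 24.3400
SE_est = SD · √(r(1 − r)) = 5.8000 · √0.2244 ≈ 5.8000 · 0.4737 ≈ 2.7475
CI = 24.3400 ± 2.576 · 2.7475 → [17.2624, 31.4176]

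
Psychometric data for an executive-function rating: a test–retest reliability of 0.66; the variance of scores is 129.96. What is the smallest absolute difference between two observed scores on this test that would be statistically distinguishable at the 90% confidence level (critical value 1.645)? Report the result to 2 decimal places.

σ = 129.96^(1/2) = 11.400
The standard error of measurement is 11.400·√(1 − 0.660) ≈ 11.400·0.583 ≈ 6.647.
SE_diff = √2 · SEM ≈ 9.401
Smallest detectable difference = 1.645·9.401 ≈ 15.464

15.46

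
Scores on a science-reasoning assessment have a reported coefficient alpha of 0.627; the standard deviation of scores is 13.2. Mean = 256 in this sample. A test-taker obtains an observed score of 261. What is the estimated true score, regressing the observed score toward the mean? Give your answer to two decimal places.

259.14

T̂ = r·X + (1 − r)·M = 0.6270·261 + 0.3730·256 = 163.6470 + 95.4880 ≈ 259.1350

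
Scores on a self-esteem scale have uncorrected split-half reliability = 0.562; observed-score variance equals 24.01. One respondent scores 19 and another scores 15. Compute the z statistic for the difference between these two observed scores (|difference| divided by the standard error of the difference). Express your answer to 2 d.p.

1.09

SD = √24.01 = 4.900
Spearman-Brown: r = 2(0.562) / (1 + 0.562) = 1.124 / 1.562 ≈ 0.720
SEM = 4.900 × √(1 − 0.720) = 4.900 × √0.280 ≈ 4.900 × 0.530 ≈ 2.595
SE_diff = SEM × √2 ≈ 2.595 × 1.414 ≈ 3.670
z = |19 − 15| / 3.670 = 4 / 3.670 ≈ 1.090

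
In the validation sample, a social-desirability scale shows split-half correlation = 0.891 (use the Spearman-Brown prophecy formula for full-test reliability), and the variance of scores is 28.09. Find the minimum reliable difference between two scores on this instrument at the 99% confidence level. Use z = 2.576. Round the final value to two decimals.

4.64

SD = √28.09 ≈ 5.300
Spearman-Brown: r = 2(0.891) / (1 + 0.891) = 1.782 / 1.891 ≈ 0.942
SEM = 5.300 × √(1 − 0.942) = 5.300 × √0.058 ≈ 5.300 × 0.240 ≈ 1.272
SE_diff = SEM × √2 ≈ 1.272 × 1.414 ≈ 1.800
Smallest detectable difference = 2.576×1.800 ≈ 4.636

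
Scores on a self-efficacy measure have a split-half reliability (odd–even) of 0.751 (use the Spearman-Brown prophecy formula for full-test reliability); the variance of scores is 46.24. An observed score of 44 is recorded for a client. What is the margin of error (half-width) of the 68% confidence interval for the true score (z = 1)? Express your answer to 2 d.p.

2.56

σ = 46.24^(1/2) = 6.800
r_full = 2·0.751 / (1 + 0.751) ≈ 0.858
SEM = 6.800 × √(1 − 0.858) = 6.800 × √0.142 ≈ 6.800 × 0.377 ≈ 2.564
1 × SEM ≈ 2.564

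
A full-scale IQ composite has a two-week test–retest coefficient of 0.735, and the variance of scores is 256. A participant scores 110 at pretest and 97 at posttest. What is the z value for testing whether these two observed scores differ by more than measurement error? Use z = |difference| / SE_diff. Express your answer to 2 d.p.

1.12

SD = √256 = 16.00000
SEM = 16.00000 * √(1 − 0.73500) = 16.00000 * √0.26500 ≈ 16.00000 * 0.51478 ≈ 8.23650
SE_diff = SEM * √2 ≈ 8.23650 * 1.41421 ≈ 11.64818
z = |110 − 97| / 11.64818 = 13 / 11.64818 ≈ 1.11605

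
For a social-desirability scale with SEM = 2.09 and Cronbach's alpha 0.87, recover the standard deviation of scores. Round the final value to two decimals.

5.80

SD = 2.09 / √(1 − 0.87) ≈ 5.7966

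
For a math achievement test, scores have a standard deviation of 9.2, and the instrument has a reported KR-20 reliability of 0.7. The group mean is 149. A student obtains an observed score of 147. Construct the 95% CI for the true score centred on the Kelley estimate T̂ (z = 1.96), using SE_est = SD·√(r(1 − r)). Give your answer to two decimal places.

[139.34, 155.86]

Estimated true score = 0.7000×147 + (1 − 0.7000)×149 ≈ 147.6000
SE_est = SD × √(r(1 − r)) = 9.2000 × √0.2100 ≈ 9.2000 × 0.4583 ≈ 4.2160
CI = 147.6000 ± 1.96 × 4.2160 → [139.3367, 155.8633]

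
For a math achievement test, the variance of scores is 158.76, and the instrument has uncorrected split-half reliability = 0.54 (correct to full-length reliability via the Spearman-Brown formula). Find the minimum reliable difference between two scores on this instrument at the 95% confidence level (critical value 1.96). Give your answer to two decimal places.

19.09

SD = √158.76 = 12.6000
r_full = 2·0.54 / (1 + 0.54) ≃ 0.7013
SEM = 12.6000*√(1 − 0.7013) ≃ 6.8864
Standard error of the difference = 6.8864·√2 ≃ 9.7388
Smallest detectable difference = 1.96*9.7388 ≃ 19.0880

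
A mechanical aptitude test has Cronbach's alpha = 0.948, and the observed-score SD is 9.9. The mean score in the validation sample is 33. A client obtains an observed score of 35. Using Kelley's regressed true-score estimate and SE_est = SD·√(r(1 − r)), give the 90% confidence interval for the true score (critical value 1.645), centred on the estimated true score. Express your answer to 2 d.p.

Estimated true score = 0.94800×35 + (1 − 0.94800)×33 ≈ 34.89600
SE_est = 9.90000·√[r(1 − r)] ≈ 2.19807
90% CI: 34.89600 ± 3.61582 ≈ (31.28018, 38.51182)

[31.28, 38.51]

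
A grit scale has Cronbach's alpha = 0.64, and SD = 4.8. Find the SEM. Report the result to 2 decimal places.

2.88

SEM = 4.80000 * √(1 − 0.64000) = 4.80000 * √0.36000 ≈ 4.80000 * 0.60000 ≈ 2.88000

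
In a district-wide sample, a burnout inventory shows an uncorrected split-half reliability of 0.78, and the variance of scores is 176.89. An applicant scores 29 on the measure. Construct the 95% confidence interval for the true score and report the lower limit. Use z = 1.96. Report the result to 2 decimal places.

19.84

SD = √176.89 ≈ 13.30000
Spearman-Brown: r = 2(0.78) / (1 + 0.78) = 1.56000 / 1.78000 ≈ 0.87640
The standard error of measurement is 13.30000*√(1 − 0.87640) ≈ 13.30000*0.35156 ≈ 4.67577.
1.96 * SEM ≈ 9.16451
Lower limit = 29 − 9.16451 ≈ 19.83549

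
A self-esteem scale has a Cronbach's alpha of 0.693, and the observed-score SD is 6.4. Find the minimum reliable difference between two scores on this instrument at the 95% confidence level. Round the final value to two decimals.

9.83

The standard error of measurement is 6.400*√(1 − 0.693) ≈ 6.400*0.554 ≈ 3.546.
Standard error of the difference = 3.546·√2 ≈ 5.015
Minimum reliable difference = 1.96 * SE_diff ≈ 1.96 * 5.015 ≈ 9.829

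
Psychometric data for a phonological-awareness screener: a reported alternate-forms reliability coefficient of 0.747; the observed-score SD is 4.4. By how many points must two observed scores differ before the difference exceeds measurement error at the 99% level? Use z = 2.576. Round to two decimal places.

SEM = 4.4000 × √(1 − 0.7470) = 4.4000 × √0.2530 ≈ 4.4000 × 0.5030 ≈ 2.2132
Standard error of the difference = 2.2132·√2 ≈ 3.1299
Smallest detectable difference = 2.576×3.1299 ≈ 8.0626

8.06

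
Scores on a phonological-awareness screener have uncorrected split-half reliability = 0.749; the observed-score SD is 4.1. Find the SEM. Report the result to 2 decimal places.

1.55

Full-length reliability (Spearman-Brown) = 2(0.749)/(1+0.749) ≈ 0.85649
The standard error of measurement is 4.10000×√(1 − 0.85649) ≈ 4.10000×0.37883 ≈ 1.55319.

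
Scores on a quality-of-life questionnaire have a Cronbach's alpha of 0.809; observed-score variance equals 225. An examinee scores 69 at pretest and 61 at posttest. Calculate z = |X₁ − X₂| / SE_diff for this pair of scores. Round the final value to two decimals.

SD = √225 = 15.000
The standard error of measurement is 15.000·√(1 − 0.809) ≈ 15.000·0.437 ≈ 6.556.
Standard error of the difference = 6.556·√2 ≈ 9.271
z = |69 − 61| / 9.271 = 8 / 9.271 ≈ 0.863

0.86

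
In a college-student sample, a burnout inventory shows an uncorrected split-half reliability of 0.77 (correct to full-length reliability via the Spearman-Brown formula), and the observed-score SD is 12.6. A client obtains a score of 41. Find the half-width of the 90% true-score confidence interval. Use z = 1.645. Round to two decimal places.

7.47

Spearman-Brown: r = 2(0.77) / (1 + 0.77) = 1.540 / 1.770 ≃ 0.870
SEM = 12.600·√(1 − 0.870) ≃ 4.542
Half-width = 1.645·4.542 ≃ 7.472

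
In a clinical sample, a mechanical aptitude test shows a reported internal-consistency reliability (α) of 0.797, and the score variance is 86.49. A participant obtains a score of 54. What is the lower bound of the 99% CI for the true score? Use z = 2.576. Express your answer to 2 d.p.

43.21

σ = 86.49^(1/2) = 9.3000
SEM = 9.3000*√(1 − 0.7970) ≃ 4.1902
2.576 * SEM ≃ 10.7939
Lower bound: 54 − 10.7939 = 43.2061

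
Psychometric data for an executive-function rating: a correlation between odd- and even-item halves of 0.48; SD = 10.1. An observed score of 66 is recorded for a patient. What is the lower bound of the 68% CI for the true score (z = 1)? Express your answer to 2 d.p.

60.01

Full-length reliability (Spearman-Brown) = 2(0.48)/(1+0.48) ≈ 0.649
SEM = 10.100 * √(1 − 0.649) = 10.100 * √0.351 ≈ 10.100 * 0.593 ≈ 5.987
Margin = 1 * 5.987 ≈ 5.987
Lower limit = 66 − 5.987 ≈ 60.013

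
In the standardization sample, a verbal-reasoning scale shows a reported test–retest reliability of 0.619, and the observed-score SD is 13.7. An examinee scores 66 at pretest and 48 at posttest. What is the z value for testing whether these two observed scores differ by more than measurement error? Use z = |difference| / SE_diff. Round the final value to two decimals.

1.51

SEM = 13.7000×√(1 − 0.6190) ≈ 8.4564
Standard error of the difference = 8.4564·√2 ≈ 11.9591
z = |66 − 48| / 11.9591 = 18 / 11.9591 ≈ 1.5051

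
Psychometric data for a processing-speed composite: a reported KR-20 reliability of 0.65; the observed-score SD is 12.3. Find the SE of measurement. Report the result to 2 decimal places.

7.28

SEM = 12.30000 × √(1 − 0.65000) = 12.30000 × √0.35000 ≃ 12.30000 × 0.59161 ≃ 7.27678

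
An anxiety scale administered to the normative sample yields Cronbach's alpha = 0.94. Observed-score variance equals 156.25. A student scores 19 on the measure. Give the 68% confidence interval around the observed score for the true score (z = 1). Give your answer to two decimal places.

[15.94, 22.06]

SD = √156.25 ≃ 12.500
The standard error of measurement is 12.500·√(1 − 0.940) ≃ 12.500·0.245 ≃ 3.062.
Half-width = 1·3.062 ≃ 3.062
CI = 19 ± 3.062 → [15.938, 22.062]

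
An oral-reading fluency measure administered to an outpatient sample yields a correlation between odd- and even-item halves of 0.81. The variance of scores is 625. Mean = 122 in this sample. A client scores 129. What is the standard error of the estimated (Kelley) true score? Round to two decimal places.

7.66

σ = 625^(1/2) = 25.000
Spearman-Brown: r = 2(0.81) / (1 + 0.81) = 1.620 / 1.810 ≈ 0.895
SE_est = 25.000·√[r(1 − r)] ≈ 7.663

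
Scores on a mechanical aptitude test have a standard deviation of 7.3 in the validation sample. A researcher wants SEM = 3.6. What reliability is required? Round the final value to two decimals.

Required reliability = 1 − (SEM/SD)² = 1 − 0.24320 ≈ 0.75680

0.76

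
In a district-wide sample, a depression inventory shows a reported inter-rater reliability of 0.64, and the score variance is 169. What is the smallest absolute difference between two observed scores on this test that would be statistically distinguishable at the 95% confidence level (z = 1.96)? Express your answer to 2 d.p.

σ = 169^(1/2) = 13.000
SEM = 13.000·√(1 − 0.640) ≈ 7.800
Standard error of the difference = 7.800·√2 ≈ 11.031
Smallest detectable difference = 1.96·11.031 ≈ 21.620

21.62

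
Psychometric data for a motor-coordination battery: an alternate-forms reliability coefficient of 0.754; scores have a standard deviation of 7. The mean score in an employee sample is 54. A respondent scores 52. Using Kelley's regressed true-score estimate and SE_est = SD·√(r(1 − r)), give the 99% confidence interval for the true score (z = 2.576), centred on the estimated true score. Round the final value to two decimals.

[44.73, 60.26]

Estimated true score = 0.754*52 + (1 − 0.754)*54 ≈ 52.492
SE_est = 7.000*√(0.754*0.246) ≈ 3.015
99% CI: 52.492 ± 7.766 ≈ (44.726, 60.258)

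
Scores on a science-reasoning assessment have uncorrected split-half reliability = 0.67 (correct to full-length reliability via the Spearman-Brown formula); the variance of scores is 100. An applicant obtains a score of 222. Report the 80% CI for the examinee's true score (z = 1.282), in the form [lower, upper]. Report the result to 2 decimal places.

[216.30, 227.70]

σ = 100^(1/2) = 10.00000
r_full = 2·0.67 / (1 + 0.67) ≈ 0.80240
SEM = 10.00000×√(1 − 0.80240) ≈ 4.44528
Margin = 1.282 × 4.44528 ≈ 5.69884
CI = 222 ± 5.69884 → [216.30116, 227.69884]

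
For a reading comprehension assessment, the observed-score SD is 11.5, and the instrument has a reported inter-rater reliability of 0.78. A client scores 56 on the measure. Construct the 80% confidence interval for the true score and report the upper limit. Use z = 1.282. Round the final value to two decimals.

62.92

SEM = 11.5000 × √(1 − 0.7800) = 11.5000 × √0.2200 ≈ 11.5000 × 0.4690 ≈ 5.3940
1.282 × SEM ≈ 6.9151
Upper limit = 56 + 6.9151 ≈ 62.9151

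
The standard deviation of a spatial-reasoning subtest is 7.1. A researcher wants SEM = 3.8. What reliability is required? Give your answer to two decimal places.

0.71

r = 1 − (3.80000/7.1)² ≈ 1 − 0.28645 ≈ 0.71355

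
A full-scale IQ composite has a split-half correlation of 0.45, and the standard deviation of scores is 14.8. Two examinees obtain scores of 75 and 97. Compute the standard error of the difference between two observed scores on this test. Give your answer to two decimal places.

12.89

Full-length reliability (Spearman-Brown) = 2(0.45)/(1+0.45) ≃ 0.621
SEM = 14.800×√(1 − 0.621) ≃ 9.115
SE_diff = √2 × SEM ≃ 12.891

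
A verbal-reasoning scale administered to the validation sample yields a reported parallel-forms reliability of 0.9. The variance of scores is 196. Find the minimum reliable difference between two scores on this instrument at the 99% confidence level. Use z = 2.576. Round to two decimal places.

SD = √196 = 14.000
SEM = 14.000×√(1 − 0.900) ≃ 4.427
SE_diff = √2 × SEM ≃ 6.261
Smallest detectable difference = 2.576×6.261 ≃ 16.128

16.13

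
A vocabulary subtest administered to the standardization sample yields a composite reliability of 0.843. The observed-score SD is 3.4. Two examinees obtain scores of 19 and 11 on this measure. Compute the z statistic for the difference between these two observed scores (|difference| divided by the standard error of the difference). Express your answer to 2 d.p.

The standard error of measurement is 3.400×√(1 − 0.843) ≈ 3.400×0.396 ≈ 1.347.
Standard error of the difference = 1.347·√2 ≈ 1.905
z = 8 / 1.905 ≈ 4.199

4.20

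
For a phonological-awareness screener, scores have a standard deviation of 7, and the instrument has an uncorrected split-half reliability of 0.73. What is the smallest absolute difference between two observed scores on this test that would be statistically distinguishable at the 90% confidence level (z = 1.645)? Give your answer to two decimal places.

Full-length reliability (Spearman-Brown) = 2(0.73)/(1+0.73) ≈ 0.844
SEM = 7.000 · √(1 − 0.844) = 7.000 · √0.156 ≈ 7.000 · 0.395 ≈ 2.765
SE_diff = √2 · SEM ≈ 3.911
Smallest detectable difference = 1.645·3.911 ≈ 6.433

6.43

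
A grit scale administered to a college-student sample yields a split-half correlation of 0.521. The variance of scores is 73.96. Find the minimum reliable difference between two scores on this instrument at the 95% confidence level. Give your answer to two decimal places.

σ = 73.96^(1/2) = 8.6000
r_full = 2·0.521 / (1 + 0.521) ≃ 0.6851
SEM = 8.6000*√(1 − 0.6851) ≃ 4.8262
SE_diff = √2 * SEM ≃ 6.8252
Smallest detectable difference = 1.96*6.8252 ≃ 13.3774

13.38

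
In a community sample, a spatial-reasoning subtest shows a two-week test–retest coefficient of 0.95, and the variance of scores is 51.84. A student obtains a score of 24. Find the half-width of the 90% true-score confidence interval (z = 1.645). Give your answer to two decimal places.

2.65

σ = 51.84^(1/2) = 7.20000
The standard error of measurement is 7.20000×√(1 − 0.95000) ≈ 7.20000×0.22361 ≈ 1.60997.
Margin = 1.645 × 1.60997 ≈ 2.64840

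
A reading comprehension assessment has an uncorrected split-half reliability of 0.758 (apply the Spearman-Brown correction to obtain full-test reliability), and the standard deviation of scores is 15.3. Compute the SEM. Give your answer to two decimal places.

Full-length reliability (Spearman-Brown) = 2(0.758)/(1+0.758) ≈ 0.862
The standard error of measurement is 15.300*√(1 − 0.862) ≈ 15.300*0.371 ≈ 5.677.

5.68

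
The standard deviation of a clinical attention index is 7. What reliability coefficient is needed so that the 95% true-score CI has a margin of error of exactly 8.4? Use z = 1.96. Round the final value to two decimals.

SEM needed = half-width / z = 8.4/1.96 ≈ 4.2857
Required reliability = 1 − (SEM/SD)² = 1 − 0.3748 ≈ 0.6252

0.63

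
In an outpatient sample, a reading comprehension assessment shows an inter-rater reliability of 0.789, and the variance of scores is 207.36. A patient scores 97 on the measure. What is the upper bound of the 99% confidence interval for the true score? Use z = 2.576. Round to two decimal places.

114.04

SD = √207.36 ≈ 14.40000
The standard error of measurement is 14.40000×√(1 − 0.78900) ≈ 14.40000×0.45935 ≈ 6.61460.
Margin = 2.576 × 6.61460 ≈ 17.03921
Upper bound: 97 + 17.03921 = 114.03921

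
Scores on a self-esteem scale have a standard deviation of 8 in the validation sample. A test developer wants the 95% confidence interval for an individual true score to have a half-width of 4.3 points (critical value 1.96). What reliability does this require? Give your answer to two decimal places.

0.92

Required SEM = 4.3 / 1.96 ≃ 2.1939
Required reliability = 1 − (SEM/SD)² = 1 − 0.0752 ≃ 0.9248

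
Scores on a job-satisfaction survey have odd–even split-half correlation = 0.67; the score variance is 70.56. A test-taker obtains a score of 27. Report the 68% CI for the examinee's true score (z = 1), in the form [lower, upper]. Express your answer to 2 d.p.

σ = 70.56^(1/2) = 8.4000
r_full = 2·0.67 / (1 + 0.67) ≈ 0.8024
SEM = 8.4000*√(1 − 0.8024) ≈ 3.7340
Margin = 1 * 3.7340 ≈ 3.7340
Interval: (23.2660, 30.7340)

[23.27, 30.73]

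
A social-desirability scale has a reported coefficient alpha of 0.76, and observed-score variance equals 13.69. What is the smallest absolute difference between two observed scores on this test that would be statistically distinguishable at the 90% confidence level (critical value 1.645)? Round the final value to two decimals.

4.22

SD = √13.69 = 3.7000
The standard error of measurement is 3.7000·√(1 − 0.7600) ≈ 3.7000·0.4899 ≈ 1.8126.
SE_diff = SEM · √2 ≈ 1.8126 · 1.4142 ≈ 2.5634
Minimum reliable difference = 1.645 · SE_diff ≈ 1.645 · 2.5634 ≈ 4.2169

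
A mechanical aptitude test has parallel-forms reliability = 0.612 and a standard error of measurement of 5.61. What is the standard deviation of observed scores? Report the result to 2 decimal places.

9.01

σ = SEM·(1 − r)^(−1/2) ≃ 5.61·1.605 ≃ 9.006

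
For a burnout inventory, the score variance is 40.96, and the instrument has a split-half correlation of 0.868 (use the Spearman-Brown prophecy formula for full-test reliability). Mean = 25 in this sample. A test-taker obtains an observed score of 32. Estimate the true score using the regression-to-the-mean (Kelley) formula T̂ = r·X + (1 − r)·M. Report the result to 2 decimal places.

Spearman-Brown: r = 2(0.868) / (1 + 0.868) = 1.736 / 1.868 ≈ 0.929
Estimated true score = 0.929×32 + (1 − 0.929)×25 ≈ 31.505

31.51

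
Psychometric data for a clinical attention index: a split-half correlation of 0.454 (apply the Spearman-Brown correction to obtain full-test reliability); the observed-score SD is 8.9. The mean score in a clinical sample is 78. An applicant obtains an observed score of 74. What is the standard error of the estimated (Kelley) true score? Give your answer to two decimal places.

r_full = 2·0.454 / (1 + 0.454) ≃ 0.624
SE_est = SD · √(r(1 − r)) = 8.900 · √0.235 ≃ 8.900 · 0.484 ≃ 4.310

4.31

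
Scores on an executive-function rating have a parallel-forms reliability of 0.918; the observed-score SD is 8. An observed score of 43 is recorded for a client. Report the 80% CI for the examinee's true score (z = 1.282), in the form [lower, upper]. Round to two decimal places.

SEM = 8.0000 * √(1 − 0.9180) = 8.0000 * √0.0820 ≈ 8.0000 * 0.2864 ≈ 2.2909
Half-width = 1.282*2.2909 ≈ 2.9369
CI = 43 ± 2.9369 → [40.0631, 45.9369]

[40.06, 45.94]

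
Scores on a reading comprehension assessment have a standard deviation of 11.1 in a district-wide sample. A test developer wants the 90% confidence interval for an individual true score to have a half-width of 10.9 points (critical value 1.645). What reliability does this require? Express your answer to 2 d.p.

0.64

Required SEM = 10.9 / 1.645 ≈ 6.62614
r = 1 − (6.62614/11.1)² ≈ 1 − 0.35635 ≈ 0.64365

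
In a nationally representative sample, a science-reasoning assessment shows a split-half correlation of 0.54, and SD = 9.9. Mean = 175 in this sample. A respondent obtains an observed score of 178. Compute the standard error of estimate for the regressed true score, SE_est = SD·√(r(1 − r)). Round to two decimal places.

4.53

Spearman-Brown: r = 2(0.54) / (1 + 0.54) = 1.080 / 1.540 ≃ 0.701
SE_est = SD · √(r(1 − r)) = 9.900 · √0.209 ≃ 9.900 · 0.458 ≃ 4.531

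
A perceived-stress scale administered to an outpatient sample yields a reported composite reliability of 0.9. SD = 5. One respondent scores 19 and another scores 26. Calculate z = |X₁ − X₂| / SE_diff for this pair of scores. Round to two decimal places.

The standard error of measurement is 5.0000×√(1 − 0.9000) ≃ 5.0000×0.3162 ≃ 1.5811.
Standard error of the difference = 1.5811·√2 ≃ 2.2361
z = 7 / 2.2361 ≃ 3.1305

3.13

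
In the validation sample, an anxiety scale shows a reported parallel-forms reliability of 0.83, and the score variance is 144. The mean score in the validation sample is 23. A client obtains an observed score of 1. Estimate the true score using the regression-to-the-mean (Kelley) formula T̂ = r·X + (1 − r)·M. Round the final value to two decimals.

4.74

Estimated true score = 0.830·1 + (1 − 0.830)·23 ≈ 4.740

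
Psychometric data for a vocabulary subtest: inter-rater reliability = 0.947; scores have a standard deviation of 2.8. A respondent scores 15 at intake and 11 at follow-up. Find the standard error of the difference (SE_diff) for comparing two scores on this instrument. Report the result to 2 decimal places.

0.91

SEM = 2.80000 * √(1 − 0.94700) = 2.80000 * √0.05300 ≈ 2.80000 * 0.23022 ≈ 0.64461
SE_diff = √2 * SEM ≈ 0.91161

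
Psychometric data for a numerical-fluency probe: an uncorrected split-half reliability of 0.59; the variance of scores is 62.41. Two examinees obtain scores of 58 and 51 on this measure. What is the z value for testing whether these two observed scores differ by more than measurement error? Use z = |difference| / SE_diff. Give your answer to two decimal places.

1.23

SD = √62.41 = 7.900
Full-length reliability (Spearman-Brown) = 2(0.59)/(1+0.59) ≃ 0.742
SEM = 7.900×√(1 − 0.742) ≃ 4.012
SE_diff = √2 × SEM ≃ 5.673
z = |58 − 51| / 5.673 = 7 / 5.673 ≃ 1.234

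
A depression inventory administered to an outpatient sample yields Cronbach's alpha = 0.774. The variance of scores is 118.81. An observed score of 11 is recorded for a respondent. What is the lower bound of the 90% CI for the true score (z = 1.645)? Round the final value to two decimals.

2.48

σ = 118.81^(1/2) = 10.9000
SEM = 10.9000 · √(1 − 0.7740) = 10.9000 · √0.2260 ≃ 10.9000 · 0.4754 ≃ 5.1818
Margin = 1.645 · 5.1818 ≃ 8.5241
Lower bound: 11 − 8.5241 = 2.4759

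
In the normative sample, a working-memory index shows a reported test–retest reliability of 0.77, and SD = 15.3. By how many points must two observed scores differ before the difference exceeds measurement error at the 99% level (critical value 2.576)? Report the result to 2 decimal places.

26.73

SEM = 15.3000*√(1 − 0.7700) ≈ 7.3376
Standard error of the difference = 7.3376·√2 ≈ 10.3770
Smallest detectable difference = 2.576*10.3770 ≈ 26.7311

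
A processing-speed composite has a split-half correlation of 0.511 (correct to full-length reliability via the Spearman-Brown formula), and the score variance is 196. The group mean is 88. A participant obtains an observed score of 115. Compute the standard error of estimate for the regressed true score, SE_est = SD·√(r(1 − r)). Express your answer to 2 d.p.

σ = 196^(1/2) = 14.000
Spearman-Brown: r = 2(0.511) / (1 + 0.511) = 1.022 / 1.511 ≈ 0.676
SE_est = SD × √(r(1 − r)) = 14.000 × √0.219 ≈ 14.000 × 0.468 ≈ 6.550

6.55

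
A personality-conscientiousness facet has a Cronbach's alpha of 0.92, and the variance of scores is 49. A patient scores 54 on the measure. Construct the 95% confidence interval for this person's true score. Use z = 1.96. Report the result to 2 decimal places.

SD = √49 = 7.000
The standard error of measurement is 7.000*√(1 − 0.920) ≃ 7.000*0.283 ≃ 1.980.
1.96 * SEM ≃ 3.881
95% CI: 54 ± 3.881 = [50.119, 57.881]

[50.12, 57.88]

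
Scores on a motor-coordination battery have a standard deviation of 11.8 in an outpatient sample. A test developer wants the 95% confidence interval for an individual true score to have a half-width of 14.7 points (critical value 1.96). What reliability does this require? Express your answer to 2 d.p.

0.60

Required SEM = 14.7 / 1.96 ≈ 7.5000
Required reliability = 1 − (SEM/SD)² = 1 − 0.4040 ≈ 0.5960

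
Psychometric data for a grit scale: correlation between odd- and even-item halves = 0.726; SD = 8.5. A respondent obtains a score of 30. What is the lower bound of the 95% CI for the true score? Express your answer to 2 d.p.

r_full = 2·0.726 / (1 + 0.726) ≈ 0.841
The standard error of measurement is 8.500×√(1 − 0.841) ≈ 8.500×0.398 ≈ 3.387.
Margin = 1.96 × 3.387 ≈ 6.638
Lower limit = 30 − 6.638 ≈ 23.362

23.36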